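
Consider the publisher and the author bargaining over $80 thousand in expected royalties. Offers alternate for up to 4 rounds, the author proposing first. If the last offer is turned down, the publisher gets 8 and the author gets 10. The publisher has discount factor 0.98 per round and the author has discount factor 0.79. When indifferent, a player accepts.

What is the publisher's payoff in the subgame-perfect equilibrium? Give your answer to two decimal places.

Round 4 (the publisher proposes): the author gets 10 if talks fail, so the publisher offers 10 and keeps 70.
Round 3 (the author proposes): the publisher can get 70 next round, worth 0.98 × 70 = 68.6 now. The author offers 68.6 and keeps 80 − 68.6 = 11.4.
Round 2 (the publisher proposes): the author can get 11.4 next round, worth 0.79 × 11.4 = 9.006 now; the publisher offers that and keeps 70.994.
Round 1 (the author proposes): the publisher can get 70.994 next round, worth 0.98 × 70.994 = 69.57412 now, so the author offers 69.57412, keeping 10.42588.

69.57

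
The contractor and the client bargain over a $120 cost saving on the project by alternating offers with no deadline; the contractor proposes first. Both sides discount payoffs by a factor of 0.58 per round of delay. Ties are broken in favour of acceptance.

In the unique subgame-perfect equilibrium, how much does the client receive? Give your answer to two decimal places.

44.05

Let x be the contractor's share when the contractor proposes and y be the client's share when the client proposes.
The client accepts iff offered ≥ 0.58·y, so x = 120 − 0.58y. Symmetrically y = 120 − 0.58x.
Substituting: x = 120 − 0.58(120 − 0.58x), giving x(1 − 0.58·0.58) = 120(1 − 0.58).
So x = 120 × 0.42 / 0.6636 ≈ 75.9494, and the client receives 120 − x ≈ 44.0506.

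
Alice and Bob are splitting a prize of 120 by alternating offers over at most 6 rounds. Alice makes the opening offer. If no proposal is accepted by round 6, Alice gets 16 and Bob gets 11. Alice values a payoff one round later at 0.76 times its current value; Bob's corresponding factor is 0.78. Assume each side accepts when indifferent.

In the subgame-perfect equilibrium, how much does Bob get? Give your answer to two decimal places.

Round 6 (Bob proposes): Alice gets 16 if talks fail, so Bob offers 16 and keeps 104.
Round 5 (Alice proposes): Bob can get 104 next round, worth 0.78 × 104 = 81.12 now; Alice offers that and keeps 38.88.
Round 4 (Bob proposes): Alice can get 38.88 next round, worth 0.76 × 38.88 = 29.5488 now. Bob offers 29.5488 and keeps 120 − 29.5488 = 90.4512.
Round 3 (Alice proposes): Bob can get 90.4512 next round, worth 0.78 × 90.4512 = 70.551936 now, so Alice offers 70.551936, keeping 49.448064.
Round 2 (Bob proposes): Alice can get 49.448064 next round, worth 0.76 × 49.448064 = 37.58052864 now. Bob offers 37.58052864 and keeps 120 − 37.58052864 = 82.41947136.
Round 1 (Alice proposes): Bob can get 82.41947136 next round, worth 0.78 × 82.41947136 = 64.2871876608 now, so Alice offers 64.2871876608, keeping 55.7128123392.

64.29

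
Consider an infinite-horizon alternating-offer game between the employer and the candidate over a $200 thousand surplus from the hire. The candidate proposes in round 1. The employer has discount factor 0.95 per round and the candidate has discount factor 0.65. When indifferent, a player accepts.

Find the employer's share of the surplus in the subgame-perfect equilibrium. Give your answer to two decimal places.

In a stationary SPE each proposer offers the other exactly their discounted continuation value.
If the candidate keeps x when proposing and the employer keeps y when proposing, then x = 200 − 0.95y and y = 200 − 0.65x.
Solving: x = 200(1 − 0.95) / (1 − 0.65·0.95) = 10 / 0.3825 ≈ 26.1438.
The employer gets 200 − 26.1438 ≈ 173.8562.

173.86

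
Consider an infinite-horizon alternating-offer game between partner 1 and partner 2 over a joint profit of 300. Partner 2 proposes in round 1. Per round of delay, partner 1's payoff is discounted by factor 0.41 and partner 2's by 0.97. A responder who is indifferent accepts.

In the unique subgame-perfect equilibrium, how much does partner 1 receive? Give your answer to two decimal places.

6.13

Let x be partner 2's share when partner 2 proposes and y be partner 1's share when partner 1 proposes.
Partner 1 accepts iff offered ≥ 0.41·y, so x = 300 − 0.41y. Symmetrically y = 300 − 0.97x.
Substituting: x = 300 − 0.41(300 − 0.97x), giving x(1 − 0.97·0.41) = 300(1 − 0.41).
So x = 300 × 0.59 / 0.6023 ≈ 293.8735, and partner 1 receives 300 − x ≈ 6.1265.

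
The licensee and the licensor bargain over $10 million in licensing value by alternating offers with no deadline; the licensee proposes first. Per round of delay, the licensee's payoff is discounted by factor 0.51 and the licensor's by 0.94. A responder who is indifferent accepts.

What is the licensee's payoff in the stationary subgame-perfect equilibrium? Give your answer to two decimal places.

In a stationary SPE each proposer offers the other exactly their discounted continuation value.
If the licensee keeps x when proposing and the licensor keeps y when proposing, then x = 10 − 0.94y and y = 10 − 0.51x.
Solving: x = 10(1 − 0.94) / (1 − 0.51·0.94) = 0.6 / 0.5206 ≈ 1.1525.
The licensor gets 10 − 1.1525 ≈ 8.8475.

1.15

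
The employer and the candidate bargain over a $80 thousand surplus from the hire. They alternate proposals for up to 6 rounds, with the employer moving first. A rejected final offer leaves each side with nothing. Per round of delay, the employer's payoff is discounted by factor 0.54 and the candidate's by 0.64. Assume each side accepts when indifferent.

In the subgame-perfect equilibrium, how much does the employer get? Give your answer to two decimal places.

42.19

Round 6 (the candidate proposes): rejection yields 0 for the employer; the candidate offers 0 and keeps 80.
Round 5 (the employer proposes): the candidate can get 80 next round, worth 0.64 × 80 = 51.2 now. The employer offers 51.2 and keeps 80 − 51.2 = 28.8.
Round 4 (the candidate proposes): the employer can get 28.8 next round, worth 0.54 × 28.8 = 15.552 now, so the candidate offers 15.552, keeping 64.448.
Round 3 (the employer proposes): the candidate can get 64.448 next round, worth 0.64 × 64.448 = 41.24672 now. The employer offers 41.24672 and keeps 80 − 41.24672 = 38.75328.
Round 2 (the candidate proposes): the employer can get 38.75328 next round, worth 0.54 × 38.75328 = 20.9267712 now; the candidate offers that and keeps 59.0732288.
Round 1 (the employer proposes): the candidate can get 59.0732288 next round, worth 0.64 × 59.0732288 = 37.806866432 now, so the employer offers 37.806866432, keeping 42.193133568.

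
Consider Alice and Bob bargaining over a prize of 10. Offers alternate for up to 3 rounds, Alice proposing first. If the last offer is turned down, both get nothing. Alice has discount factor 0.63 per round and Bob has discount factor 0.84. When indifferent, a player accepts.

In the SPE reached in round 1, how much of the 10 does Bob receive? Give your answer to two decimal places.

Work backward from the last round.
Round 3 (Alice proposes): rejection yields 0 for Bob; Alice offers 0 and keeps 10.
Round 2 (Bob proposes): Alice can get 10 next round, worth 0.63 × 10 = 6.3 now; Bob offers that and keeps 3.7.
Round 1 (Alice proposes): Bob can get 3.7 next round, worth 0.84 × 3.7 = 3.108 now; Alice offers that and keeps 6.892.

3.11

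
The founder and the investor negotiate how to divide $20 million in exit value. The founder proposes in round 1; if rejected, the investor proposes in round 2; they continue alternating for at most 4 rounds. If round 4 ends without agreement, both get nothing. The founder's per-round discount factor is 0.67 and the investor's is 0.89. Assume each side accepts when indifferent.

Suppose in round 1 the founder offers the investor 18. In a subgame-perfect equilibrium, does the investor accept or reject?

Round 4 (the investor proposes): rejection yields 0 for the founder; the investor offers 0 and keeps 20.
Round 3 (the founder proposes): the investor can get 20 next round, worth 0.89 × 20 = 17.8 now; the founder offers that and keeps 2.2.
Round 2 (the investor proposes): the founder can get 2.2 next round, worth 0.67 × 2.2 = 1.474 now; the investor offers that and keeps 18.526.
So by rejecting in round 1, the investor gets 18.526 next round, worth 0.89 × 18.526 = 16.48814 now.
Offer 18 ≥ 16.48814, so the investor accepts.

Accept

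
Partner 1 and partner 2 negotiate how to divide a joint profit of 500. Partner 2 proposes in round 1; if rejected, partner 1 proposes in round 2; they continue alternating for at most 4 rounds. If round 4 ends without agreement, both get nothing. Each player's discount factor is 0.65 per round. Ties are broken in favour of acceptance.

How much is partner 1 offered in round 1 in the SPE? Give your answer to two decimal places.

Round 4 (partner 1 proposes): partner 2 will accept anything ≥ 0, so partner 1 offers 0 and keeps 500.
Round 3 (partner 2 proposes): partner 1 can get 500 next round, worth 0.65 × 500 = 325 now, so partner 2 offers 325, keeping 175.
Round 2 (partner 1 proposes): partner 2 can get 175 next round, worth 0.65 × 175 = 113.75 now, so partner 1 offers 113.75, keeping 386.25.
Round 1 (partner 2 proposes): partner 1 can get 386.25 next round, worth 0.65 × 386.25 = 251.0625 now, so partner 2 offers 251.0625, keeping 248.9375.

251.06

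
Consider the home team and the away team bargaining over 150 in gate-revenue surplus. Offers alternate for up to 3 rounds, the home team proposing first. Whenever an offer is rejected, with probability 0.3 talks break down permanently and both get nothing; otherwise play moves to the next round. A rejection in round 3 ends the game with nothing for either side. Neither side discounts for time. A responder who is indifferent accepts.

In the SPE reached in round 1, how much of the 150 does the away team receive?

31.5

Round 3 (the home team proposes): the away team will accept anything ≥ 0, so the home team offers 0 and keeps 150.
Round 2 (the away team proposes): rejecting gives the home team an expected 0.7 × 150 = 105. The away team offers 105 and keeps 150 − 105 = 45.
Round 1 (the home team proposes): rejecting gives the away team an expected 0.7 × 45 = 31.5; the home team offers that and keeps 118.5.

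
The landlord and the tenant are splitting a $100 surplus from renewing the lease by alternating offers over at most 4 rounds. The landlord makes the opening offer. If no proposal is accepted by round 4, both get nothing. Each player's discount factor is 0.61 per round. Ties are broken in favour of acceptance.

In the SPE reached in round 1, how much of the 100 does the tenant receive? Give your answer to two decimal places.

46.49

Work backward from the last round.
Round 4 (the tenant proposes): the landlord will accept anything ≥ 0, so the tenant offers 0 and keeps 100.
Round 3 (the landlord proposes): the tenant can get 100 next round, worth 0.61 × 100 = 61 now, so the landlord offers 61, keeping 39.
Round 2 (the tenant proposes): the landlord can get 39 next round, worth 0.61 × 39 = 23.79 now; the tenant offers that and keeps 76.21.
Round 1 (the landlord proposes): the tenant can get 76.21 next round, worth 0.61 × 76.21 = 46.4881 now. The landlord offers 46.4881 and keeps 100 − 46.4881 = 53.5119.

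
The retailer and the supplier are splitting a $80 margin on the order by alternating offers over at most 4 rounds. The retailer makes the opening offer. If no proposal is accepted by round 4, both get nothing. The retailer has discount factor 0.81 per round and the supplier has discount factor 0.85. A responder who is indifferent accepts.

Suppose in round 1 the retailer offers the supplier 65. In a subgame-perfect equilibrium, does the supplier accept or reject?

Accept

Round 4 (the supplier proposes): rejection yields 0 for the retailer; the supplier offers 0 and keeps 80.
Round 3 (the retailer proposes): the supplier can get 80 next round, worth 0.85 × 80 = 68 now. The retailer offers 68 and keeps 80 − 68 = 12.
Round 2 (the supplier proposes): the retailer can get 12 next round, worth 0.81 × 12 = 9.72 now. The supplier offers 9.72 and keeps 80 − 9.72 = 70.28.
So by rejecting in round 1, the supplier gets 70.28 next round, worth 0.85 × 70.28 = 59.738 now.
Offer 65 ≥ 59.738, so the supplier accepts.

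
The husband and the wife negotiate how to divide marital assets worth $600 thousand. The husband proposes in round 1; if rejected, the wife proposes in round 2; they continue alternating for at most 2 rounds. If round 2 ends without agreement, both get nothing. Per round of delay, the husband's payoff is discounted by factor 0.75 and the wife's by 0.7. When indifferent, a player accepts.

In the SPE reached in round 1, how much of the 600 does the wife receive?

420

Round 2 (the wife proposes): the husband will accept anything ≥ 0, so the wife offers 0 and keeps 600.
Round 1 (the husband proposes): the wife can get 600 next round, worth 0.7 × 600 = 420 now; the husband offers that and keeps 180.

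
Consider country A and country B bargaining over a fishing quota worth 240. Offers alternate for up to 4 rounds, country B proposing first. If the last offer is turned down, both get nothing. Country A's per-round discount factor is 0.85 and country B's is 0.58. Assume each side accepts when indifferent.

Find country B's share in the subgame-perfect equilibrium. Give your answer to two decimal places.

53.75

Round 4 (country A proposes): country B will accept anything ≥ 0, so country A offers 0 and keeps 240.
Round 3 (country B proposes): country A can get 240 next round, worth 0.85 × 240 = 204 now. Country B offers 204 and keeps 240 − 204 = 36.
Round 2 (country A proposes): country B can get 36 next round, worth 0.58 × 36 = 20.88 now, so country A offers 20.88, keeping 219.12.
Round 1 (country B proposes): country A can get 219.12 next round, worth 0.85 × 219.12 = 186.252 now. Country B offers 186.252 and keeps 240 − 186.252 = 53.748.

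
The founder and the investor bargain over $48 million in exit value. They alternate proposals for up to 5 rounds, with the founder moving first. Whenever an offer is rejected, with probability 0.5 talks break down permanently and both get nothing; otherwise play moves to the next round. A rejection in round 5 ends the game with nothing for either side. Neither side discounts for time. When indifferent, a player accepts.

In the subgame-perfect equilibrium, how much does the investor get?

Round 5 (the founder proposes): rejection yields 0 for the investor; the founder offers 0 and keeps 48.
Round 4 (the investor proposes): rejecting gives the founder an expected 0.5 × 48 = 24; the investor offers that and keeps 24.
Round 3 (the founder proposes): rejecting gives the investor an expected 0.5 × 24 = 12; the founder offers that and keeps 36.
Round 2 (the investor proposes): rejecting gives the founder an expected 0.5 × 36 = 18. The investor offers 18 and keeps 48 − 18 = 30.
Round 1 (the founder proposes): rejecting gives the investor an expected 0.5 × 30 = 15; the founder offers that and keeps 33.

15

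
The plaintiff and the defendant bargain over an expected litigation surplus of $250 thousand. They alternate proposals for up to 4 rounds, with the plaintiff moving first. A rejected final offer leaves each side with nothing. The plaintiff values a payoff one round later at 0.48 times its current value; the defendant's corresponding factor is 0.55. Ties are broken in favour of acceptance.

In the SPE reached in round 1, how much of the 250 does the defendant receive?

Round 4 (the defendant proposes): the plaintiff will accept anything ≥ 0, so the defendant offers 0 and keeps 250.
Round 3 (the plaintiff proposes): the defendant can get 250 next round, worth 0.55 × 250 = 137.5 now, so the plaintiff offers 137.5, keeping 112.5.
Round 2 (the defendant proposes): the plaintiff can get 112.5 next round, worth 0.48 × 112.5 = 54 now; the defendant offers that and keeps 196.
Round 1 (the plaintiff proposes): the defendant can get 196 next round, worth 0.55 × 196 = 107.8 now, so the plaintiff offers 107.8, keeping 142.2.

107.8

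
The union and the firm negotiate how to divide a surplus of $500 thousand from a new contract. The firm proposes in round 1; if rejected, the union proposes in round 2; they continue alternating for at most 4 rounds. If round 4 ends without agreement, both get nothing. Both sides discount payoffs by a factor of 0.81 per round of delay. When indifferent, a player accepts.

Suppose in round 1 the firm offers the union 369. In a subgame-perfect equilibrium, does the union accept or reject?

Accept

Round 4 (the union proposes): the firm will accept anything ≥ 0, so the union offers 0 and keeps 500.
Round 3 (the firm proposes): the union can get 500 next round, worth 0.81 × 500 = 405 now; the firm offers that and keeps 95.
Round 2 (the union proposes): the firm can get 95 next round, worth 0.81 × 95 = 76.95 now; the union offers that and keeps 423.05.
So by rejecting in round 1, the union gets 423.05 next round, worth 0.81 × 423.05 = 342.6705 now.
Offer 369 ≥ 342.6705, so the union accepts.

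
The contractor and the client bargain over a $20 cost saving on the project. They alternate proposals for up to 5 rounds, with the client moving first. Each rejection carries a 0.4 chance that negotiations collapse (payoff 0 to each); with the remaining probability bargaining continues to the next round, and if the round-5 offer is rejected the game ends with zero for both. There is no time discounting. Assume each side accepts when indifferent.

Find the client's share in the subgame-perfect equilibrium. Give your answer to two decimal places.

13.47

Round 5 (the client proposes): rejection yields 0 for the contractor; the client offers 0 and keeps 20.
Round 4 (the contractor proposes): rejecting gives the client an expected 0.6 × 20 = 12; the contractor offers that and keeps 8.
Round 3 (the client proposes): rejecting gives the contractor an expected 0.6 × 8 = 4.8. The client offers 4.8 and keeps 20 − 4.8 = 15.2.
Round 2 (the contractor proposes): rejecting gives the client an expected 0.6 × 15.2 = 9.12, so the contractor offers 9.12, keeping 10.88.
Round 1 (the client proposes): rejecting gives the contractor an expected 0.6 × 10.88 = 6.528; the client offers that and keeps 13.472.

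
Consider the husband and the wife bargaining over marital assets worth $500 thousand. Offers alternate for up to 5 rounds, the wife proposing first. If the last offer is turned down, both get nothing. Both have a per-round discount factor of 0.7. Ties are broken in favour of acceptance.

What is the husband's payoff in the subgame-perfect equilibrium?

Round 5 (the wife proposes): rejection yields 0 for the husband; the wife offers 0 and keeps 500.
Round 4 (the husband proposes): the wife can get 500 next round, worth 0.7 × 500 = 350 now, so the husband offers 350, keeping 150.
Round 3 (the wife proposes): the husband can get 150 next round, worth 0.7 × 150 = 105 now; the wife offers that and keeps 395.
Round 2 (the husband proposes): the wife can get 395 next round, worth 0.7 × 395 = 276.5 now. The husband offers 276.5 and keeps 500 − 276.5 = 223.5.
Round 1 (the wife proposes): the husband can get 223.5 next round, worth 0.7 × 223.5 = 156.45 now; the wife offers that and keeps 343.55.

156.45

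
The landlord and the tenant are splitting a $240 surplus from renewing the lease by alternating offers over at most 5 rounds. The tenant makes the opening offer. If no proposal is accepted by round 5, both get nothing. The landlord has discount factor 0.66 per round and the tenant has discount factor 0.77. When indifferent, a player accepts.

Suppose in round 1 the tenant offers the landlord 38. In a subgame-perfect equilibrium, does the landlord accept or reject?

Round 5 (the tenant proposes): rejection yields 0 for the landlord; the tenant offers 0 and keeps 240.
Round 4 (the landlord proposes): the tenant can get 240 next round, worth 0.77 × 240 = 184.8 now; the landlord offers that and keeps 55.2.
Round 3 (the tenant proposes): the landlord can get 55.2 next round, worth 0.66 × 55.2 = 36.432 now; the tenant offers that and keeps 203.568.
Round 2 (the landlord proposes): the tenant can get 203.568 next round, worth 0.77 × 203.568 = 156.74736 now. The landlord offers 156.74736 and keeps 240 − 156.74736 = 83.25264.
So by rejecting in round 1, the landlord gets 83.25264 next round, worth 0.66 × 83.25264 = 54.9467424 now.
Offer 38 < 54.9467424, so the landlord rejects.

Reject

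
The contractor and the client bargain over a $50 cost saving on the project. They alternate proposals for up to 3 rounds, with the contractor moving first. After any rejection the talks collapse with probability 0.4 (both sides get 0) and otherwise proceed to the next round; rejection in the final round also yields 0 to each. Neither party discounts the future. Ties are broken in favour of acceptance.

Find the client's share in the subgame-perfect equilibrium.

Round 3 (the contractor proposes): the client will accept anything ≥ 0, so the contractor offers 0 and keeps 50.
Round 2 (the client proposes): rejecting gives the contractor an expected 0.6 × 50 = 30. The client offers 30 and keeps 50 − 30 = 20.
Round 1 (the contractor proposes): rejecting gives the client an expected 0.6 × 20 = 12. The contractor offers 12 and keeps 50 − 12 = 38.

12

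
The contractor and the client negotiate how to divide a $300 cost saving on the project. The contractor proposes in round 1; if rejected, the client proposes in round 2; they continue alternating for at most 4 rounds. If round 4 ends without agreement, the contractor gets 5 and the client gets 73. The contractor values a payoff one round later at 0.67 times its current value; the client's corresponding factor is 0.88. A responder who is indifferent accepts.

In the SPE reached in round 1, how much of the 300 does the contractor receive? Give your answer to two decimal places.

Work backward from the last round.
Round 4 (the client proposes): the contractor gets 5 if talks fail, so the client offers 5 and keeps 295.
Round 3 (the contractor proposes): the client can get 295 next round, worth 0.88 × 295 = 259.6 now. The contractor offers 259.6 and keeps 300 − 259.6 = 40.4.
Round 2 (the client proposes): the contractor can get 40.4 next round, worth 0.67 × 40.4 = 27.068 now; the client offers that and keeps 272.932.
Round 1 (the contractor proposes): the client can get 272.932 next round, worth 0.88 × 272.932 = 240.18016 now. The contractor offers 240.18016 and keeps 300 − 240.18016 = 59.81984.

59.82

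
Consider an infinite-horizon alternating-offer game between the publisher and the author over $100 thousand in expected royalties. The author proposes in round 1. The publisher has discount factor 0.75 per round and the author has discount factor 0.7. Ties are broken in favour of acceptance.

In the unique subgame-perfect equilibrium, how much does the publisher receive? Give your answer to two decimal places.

47.37

When the author proposes, the publisher accepts any offer worth at least 0.75 times what the publisher would get by proposing next round; and vice versa.
This gives x = 100 − 0.75y and y = 100 − 0.7x, where x and y are each side's share when it proposes.
Hence (1 − 0.75·0.7)x = 100(1 − 0.75), i.e. 0.475·x = 25.
x ≈ 52.6316; the publisher's share is 100 − x ≈ 47.3684.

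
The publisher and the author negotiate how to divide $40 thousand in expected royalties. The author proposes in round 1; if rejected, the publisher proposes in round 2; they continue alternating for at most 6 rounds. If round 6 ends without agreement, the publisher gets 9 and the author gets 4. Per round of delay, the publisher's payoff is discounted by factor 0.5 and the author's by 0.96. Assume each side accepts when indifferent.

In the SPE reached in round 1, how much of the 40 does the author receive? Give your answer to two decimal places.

34.67

Round 6 (the publisher proposes): the author gets 4 if talks fail, so the publisher offers 4 and keeps 36.
Round 5 (the author proposes): the publisher can get 36 next round, worth 0.5 × 36 = 18 now; the author offers that and keeps 22.
Round 4 (the publisher proposes): the author can get 22 next round, worth 0.96 × 22 = 21.12 now. The publisher offers 21.12 and keeps 40 − 21.12 = 18.88.
Round 3 (the author proposes): the publisher can get 18.88 next round, worth 0.5 × 18.88 = 9.44 now; the author offers that and keeps 30.56.
Round 2 (the publisher proposes): the author can get 30.56 next round, worth 0.96 × 30.56 = 29.3376 now, so the publisher offers 29.3376, keeping 10.6624.
Round 1 (the author proposes): the publisher can get 10.6624 next round, worth 0.5 × 10.6624 = 5.3312 now, so the author offers 5.3312, keeping 34.6688.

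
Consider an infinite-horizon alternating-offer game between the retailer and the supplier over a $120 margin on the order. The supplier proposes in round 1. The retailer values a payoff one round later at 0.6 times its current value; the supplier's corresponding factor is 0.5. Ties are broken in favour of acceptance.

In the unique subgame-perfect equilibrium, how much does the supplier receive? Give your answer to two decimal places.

68.57

In a stationary SPE each proposer offers the other exactly their discounted continuation value.
If the supplier keeps x when proposing and the retailer keeps y when proposing, then x = 120 − 0.6y and y = 120 − 0.5x.
Solving: x = 120(1 − 0.6) / (1 − 0.5·0.6) = 48 / 0.7 ≈ 68.5714.
The retailer gets 120 − 68.5714 ≈ 51.4286.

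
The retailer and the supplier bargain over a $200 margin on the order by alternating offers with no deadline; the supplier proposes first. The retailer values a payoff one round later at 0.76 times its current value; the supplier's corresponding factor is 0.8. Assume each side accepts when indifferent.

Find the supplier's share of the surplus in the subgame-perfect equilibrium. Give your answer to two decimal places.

122.45

When the supplier proposes, the retailer accepts any offer worth at least 0.76 times what the retailer would get by proposing next round; and vice versa.
This gives x = 200 − 0.76y and y = 200 − 0.8x, where x and y are each side's share when it proposes.
Hence (1 − 0.76·0.8)x = 200(1 − 0.76), i.e. 0.392·x = 48.
x ≈ 122.4490; the retailer's share is 200 − x ≈ 77.5510.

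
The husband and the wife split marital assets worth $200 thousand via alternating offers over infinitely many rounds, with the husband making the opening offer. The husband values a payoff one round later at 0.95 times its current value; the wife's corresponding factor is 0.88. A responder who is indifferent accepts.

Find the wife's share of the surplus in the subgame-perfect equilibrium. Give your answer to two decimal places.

53.66

When the husband proposes, the wife accepts any offer worth at least 0.88 times what the wife would get by proposing next round; and vice versa.
This gives x = 200 − 0.88y and y = 200 − 0.95x, where x and y are each side's share when it proposes.
Hence (1 − 0.88·0.95)x = 200(1 − 0.88), i.e. 0.164·x = 24.
x ≈ 146.3415; the wife's share is 200 − x ≈ 53.6585.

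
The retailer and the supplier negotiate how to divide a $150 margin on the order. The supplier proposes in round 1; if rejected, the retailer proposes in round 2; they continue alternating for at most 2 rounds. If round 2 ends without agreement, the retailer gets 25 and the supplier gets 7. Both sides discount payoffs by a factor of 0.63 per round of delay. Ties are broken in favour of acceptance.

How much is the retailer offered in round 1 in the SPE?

90.09

Round 2 (the retailer proposes): the supplier gets 7 if talks fail, so the retailer offers 7 and keeps 143.
Round 1 (the supplier proposes): the retailer can get 143 next round, worth 0.63 × 143 = 90.09 now; the supplier offers that and keeps 59.91.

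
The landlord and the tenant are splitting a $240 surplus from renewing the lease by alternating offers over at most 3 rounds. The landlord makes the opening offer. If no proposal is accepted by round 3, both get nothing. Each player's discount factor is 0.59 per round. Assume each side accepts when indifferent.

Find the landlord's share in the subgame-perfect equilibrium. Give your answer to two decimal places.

Work backward from the last round.
Round 3 (the landlord proposes): the tenant will accept anything ≥ 0, so the landlord offers 0 and keeps 240.
Round 2 (the tenant proposes): the landlord can get 240 next round, worth 0.59 × 240 = 141.6 now; the tenant offers that and keeps 98.4.
Round 1 (the landlord proposes): the tenant can get 98.4 next round, worth 0.59 × 98.4 = 58.056 now. The landlord offers 58.056 and keeps 240 − 58.056 = 181.944.

181.94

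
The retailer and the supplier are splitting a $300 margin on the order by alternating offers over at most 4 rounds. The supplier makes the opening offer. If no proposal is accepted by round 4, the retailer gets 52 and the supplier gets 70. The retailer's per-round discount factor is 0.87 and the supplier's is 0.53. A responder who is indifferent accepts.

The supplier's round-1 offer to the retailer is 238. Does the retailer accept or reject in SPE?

Round 4 (the retailer proposes): the supplier gets 70 if talks fail, so the retailer offers 70 and keeps 230.
Round 3 (the supplier proposes): the retailer can get 230 next round, worth 0.87 × 230 = 200.1 now; the supplier offers that and keeps 99.9.
Round 2 (the retailer proposes): the supplier can get 99.9 next round, worth 0.53 × 99.9 = 52.947 now. The retailer offers 52.947 and keeps 300 − 52.947 = 247.053.
So by rejecting in round 1, the retailer gets 247.053 next round, worth 0.87 × 247.053 = 214.93611 now.
Offer 238 ≥ 214.93611, so the retailer accepts.

Accept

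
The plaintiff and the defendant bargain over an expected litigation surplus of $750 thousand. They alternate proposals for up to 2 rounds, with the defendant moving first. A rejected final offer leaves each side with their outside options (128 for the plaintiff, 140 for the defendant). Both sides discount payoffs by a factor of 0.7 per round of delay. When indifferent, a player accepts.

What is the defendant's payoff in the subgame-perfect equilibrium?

Round 2 (the plaintiff proposes): the defendant gets 140 if talks fail, so the plaintiff offers 140 and keeps 610.
Round 1 (the defendant proposes): the plaintiff can get 610 next round, worth 0.7 × 610 = 427 now, so the defendant offers 427, keeping 323.

323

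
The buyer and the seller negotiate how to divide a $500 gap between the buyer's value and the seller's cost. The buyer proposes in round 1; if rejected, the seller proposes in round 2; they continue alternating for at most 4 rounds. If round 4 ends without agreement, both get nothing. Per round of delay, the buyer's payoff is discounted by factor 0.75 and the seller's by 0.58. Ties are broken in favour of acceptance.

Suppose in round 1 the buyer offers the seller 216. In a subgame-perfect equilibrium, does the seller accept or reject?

Round 4 (the seller proposes): the buyer will accept anything ≥ 0, so the seller offers 0 and keeps 500.
Round 3 (the buyer proposes): the seller can get 500 next round, worth 0.58 × 500 = 290 now, so the buyer offers 290, keeping 210.
Round 2 (the seller proposes): the buyer can get 210 next round, worth 0.75 × 210 = 157.5 now; the seller offers that and keeps 342.5.
So by rejecting in round 1, the seller gets 342.5 next round, worth 0.58 × 342.5 = 198.65 now.
Offer 216 ≥ 198.65, so the seller accepts.

Accept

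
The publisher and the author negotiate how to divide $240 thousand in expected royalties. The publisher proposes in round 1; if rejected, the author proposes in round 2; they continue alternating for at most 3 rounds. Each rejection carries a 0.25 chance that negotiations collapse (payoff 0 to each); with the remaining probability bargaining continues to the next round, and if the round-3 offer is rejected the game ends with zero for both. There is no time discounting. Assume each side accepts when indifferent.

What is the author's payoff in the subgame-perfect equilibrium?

45

Round 3 (the publisher proposes): rejection yields 0 for the author; the publisher offers 0 and keeps 240.
Round 2 (the author proposes): rejecting gives the publisher an expected 0.75 × 240 = 180, so the author offers 180, keeping 60.
Round 1 (the publisher proposes): rejecting gives the author an expected 0.75 × 60 = 45; the publisher offers that and keeps 195.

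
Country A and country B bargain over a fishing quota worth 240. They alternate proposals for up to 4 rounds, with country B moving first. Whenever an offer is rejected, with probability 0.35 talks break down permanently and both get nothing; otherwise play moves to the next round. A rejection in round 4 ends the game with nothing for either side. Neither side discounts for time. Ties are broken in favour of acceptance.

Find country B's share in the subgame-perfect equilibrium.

Round 4 (country A proposes): country B will accept anything ≥ 0, so country A offers 0 and keeps 240.
Round 3 (country B proposes): rejecting gives country A an expected 0.65 × 240 = 156; country B offers that and keeps 84.
Round 2 (country A proposes): rejecting gives country B an expected 0.65 × 84 = 54.6, so country A offers 54.6, keeping 185.4.
Round 1 (country B proposes): rejecting gives country A an expected 0.65 × 185.4 = 120.51. Country B offers 120.51 and keeps 240 − 120.51 = 119.49.

119.49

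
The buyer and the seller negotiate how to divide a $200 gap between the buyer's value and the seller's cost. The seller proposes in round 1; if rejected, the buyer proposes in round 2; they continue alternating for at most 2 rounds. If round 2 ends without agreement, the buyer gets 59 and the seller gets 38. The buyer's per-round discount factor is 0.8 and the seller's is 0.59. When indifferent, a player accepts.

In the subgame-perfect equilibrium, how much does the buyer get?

Round 2 (the buyer proposes): the seller gets 38 if talks fail, so the buyer offers 38 and keeps 162.
Round 1 (the seller proposes): the buyer can get 162 next round, worth 0.8 × 162 = 129.6 now; the seller offers that and keeps 70.4.

129.6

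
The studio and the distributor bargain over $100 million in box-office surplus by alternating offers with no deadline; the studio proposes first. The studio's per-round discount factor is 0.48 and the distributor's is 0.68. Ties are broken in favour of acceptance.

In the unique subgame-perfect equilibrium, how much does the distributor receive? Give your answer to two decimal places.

52.49

In a stationary SPE each proposer offers the other exactly their discounted continuation value.
If the studio keeps x when proposing and the distributor keeps y when proposing, then x = 100 − 0.68y and y = 100 − 0.48x.
Solving: x = 100(1 − 0.68) / (1 − 0.48·0.68) = 32 / 0.6736 ≈ 47.5059.
The distributor gets 100 − 47.5059 ≈ 52.4941.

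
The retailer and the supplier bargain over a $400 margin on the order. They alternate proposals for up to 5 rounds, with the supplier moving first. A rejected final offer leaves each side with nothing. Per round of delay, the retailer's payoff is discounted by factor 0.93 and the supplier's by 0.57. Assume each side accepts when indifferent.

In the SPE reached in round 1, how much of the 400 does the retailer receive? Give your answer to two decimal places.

Round 5 (the supplier proposes): the retailer will accept anything ≥ 0, so the supplier offers 0 and keeps 400.
Round 4 (the retailer proposes): the supplier can get 400 next round, worth 0.57 × 400 = 228 now. The retailer offers 228 and keeps 400 − 228 = 172.
Round 3 (the supplier proposes): the retailer can get 172 next round, worth 0.93 × 172 = 159.96 now, so the supplier offers 159.96, keeping 240.04.
Round 2 (the retailer proposes): the supplier can get 240.04 next round, worth 0.57 × 240.04 = 136.8228 now; the retailer offers that and keeps 263.1772.
Round 1 (the supplier proposes): the retailer can get 263.1772 next round, worth 0.93 × 263.1772 = 244.754796 now; the supplier offers that and keeps 155.245204.

244.75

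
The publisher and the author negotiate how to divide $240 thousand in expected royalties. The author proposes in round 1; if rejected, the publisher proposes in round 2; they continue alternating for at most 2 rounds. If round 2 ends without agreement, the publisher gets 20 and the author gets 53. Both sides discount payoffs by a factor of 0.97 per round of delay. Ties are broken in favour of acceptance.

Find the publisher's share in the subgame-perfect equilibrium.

Solve by backward induction from round 2.
Round 2 (the publisher proposes): the author gets 53 if talks fail, so the publisher offers 53 and keeps 187.
Round 1 (the author proposes): the publisher can get 187 next round, worth 0.97 × 187 = 181.39 now, so the author offers 181.39, keeping 58.61.

181.39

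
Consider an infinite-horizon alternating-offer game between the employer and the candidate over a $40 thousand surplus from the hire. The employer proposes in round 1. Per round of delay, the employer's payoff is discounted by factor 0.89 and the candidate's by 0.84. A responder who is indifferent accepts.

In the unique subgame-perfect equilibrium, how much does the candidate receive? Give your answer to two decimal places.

14.64

In a stationary SPE each proposer offers the other exactly their discounted continuation value.
If the employer keeps x when proposing and the candidate keeps y when proposing, then x = 40 − 0.84y and y = 40 − 0.89x.
Solving: x = 40(1 − 0.84) / (1 − 0.89·0.84) = 6.4 / 0.2524 ≈ 25.3566.
The candidate gets 40 − 25.3566 ≈ 14.6434.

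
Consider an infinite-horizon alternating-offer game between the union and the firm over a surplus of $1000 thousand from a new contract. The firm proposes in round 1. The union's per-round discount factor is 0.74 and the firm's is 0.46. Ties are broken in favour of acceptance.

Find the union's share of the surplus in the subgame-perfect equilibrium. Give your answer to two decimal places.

605.82

In a stationary SPE each proposer offers the other exactly their discounted continuation value.
If the firm keeps x when proposing and the union keeps y when proposing, then x = 1000 − 0.74y and y = 1000 − 0.46x.
Solving: x = 1000(1 − 0.74) / (1 − 0.46·0.74) = 260 / 0.6596 ≈ 394.1783.
The union gets 1000 − 394.1783 ≈ 605.8217.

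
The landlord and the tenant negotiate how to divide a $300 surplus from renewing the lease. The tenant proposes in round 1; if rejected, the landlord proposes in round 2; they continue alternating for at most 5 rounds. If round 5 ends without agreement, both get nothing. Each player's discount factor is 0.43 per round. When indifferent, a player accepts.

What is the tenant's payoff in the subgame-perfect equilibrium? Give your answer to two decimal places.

By backward induction:
Round 5 (the tenant proposes): the landlord will accept anything ≥ 0, so the tenant offers 0 and keeps 300.
Round 4 (the landlord proposes): the tenant can get 300 next round, worth 0.43 × 300 = 129 now; the landlord offers that and keeps 171.
Round 3 (the tenant proposes): the landlord can get 171 next round, worth 0.43 × 171 = 73.53 now; the tenant offers that and keeps 226.47.
Round 2 (the landlord proposes): the tenant can get 226.47 next round, worth 0.43 × 226.47 = 97.3821 now, so the landlord offers 97.3821, keeping 202.6179.
Round 1 (the tenant proposes): the landlord can get 202.6179 next round, worth 0.43 × 202.6179 = 87.125697 now, so the tenant offers 87.125697, keeping 212.874303.

212.87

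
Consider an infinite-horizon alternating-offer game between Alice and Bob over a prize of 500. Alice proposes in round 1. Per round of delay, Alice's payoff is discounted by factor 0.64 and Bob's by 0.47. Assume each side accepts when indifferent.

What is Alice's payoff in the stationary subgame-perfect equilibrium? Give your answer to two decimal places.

In a stationary SPE each proposer offers the other exactly their discounted continuation value.
If Alice keeps x when proposing and Bob keeps y when proposing, then x = 500 − 0.47y and y = 500 − 0.64x.
Solving: x = 500(1 − 0.47) / (1 − 0.64·0.47) = 265 / 0.6992 ≈ 379.0046.
Bob gets 500 − 379.0046 ≈ 120.9954.

379.00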